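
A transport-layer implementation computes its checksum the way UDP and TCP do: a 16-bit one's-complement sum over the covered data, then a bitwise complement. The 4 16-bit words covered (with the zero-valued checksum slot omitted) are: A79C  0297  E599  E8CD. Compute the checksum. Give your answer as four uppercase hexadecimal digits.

One's-complement addition (fold any carry out of bit 15 back into bit 0):
  0xA79C + 0x0297 = 0x0AA33
  0xAA33 + 0xE599 = 0x18FCC → wrap carry → 0x8FCD
  0x8FCD + 0xE8CD = 0x1789A → wrap carry → 0x789B
One's-complement sum = 0x789B.
Checksum = ~0x789B & 0xFFFF = 0x8764.

8764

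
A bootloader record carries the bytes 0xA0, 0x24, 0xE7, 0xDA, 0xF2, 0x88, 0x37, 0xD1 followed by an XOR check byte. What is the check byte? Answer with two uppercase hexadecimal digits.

XOR the bytes together:
  start with 0xA0
  0xA0 ⊕ 0x24 = 0x84
  0x84 ⊕ 0xE7 = 0x63
  0x63 ⊕ 0xDA = 0xB9
  0xB9 ⊕ 0xF2 = 0x4B
  0x4B ⊕ 0x88 = 0xC3
  0xC3 ⊕ 0x37 = 0xF4
  0xF4 ⊕ 0xD1 = 0x25

25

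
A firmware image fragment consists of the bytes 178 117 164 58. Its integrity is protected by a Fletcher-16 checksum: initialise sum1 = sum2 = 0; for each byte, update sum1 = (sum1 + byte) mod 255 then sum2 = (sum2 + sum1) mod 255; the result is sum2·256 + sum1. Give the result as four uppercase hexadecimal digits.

AE07

Running sums (mod 255):
  after byte 0 (178): sum1=178, sum2=178
  after byte 1 (117): sum1=40, sum2=218
  after byte 2 (164): sum1=204, sum2=167
  after byte 3 (58): sum1=7, sum2=174
Checksum = sum2·256 + sum1 = 174·256 + 7 = 44551 = 0xAE07.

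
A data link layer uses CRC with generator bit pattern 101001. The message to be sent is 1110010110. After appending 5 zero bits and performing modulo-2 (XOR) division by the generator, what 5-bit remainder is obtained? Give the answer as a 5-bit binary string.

Append 5 zeros: 111001011000000. Divide by 101001 (XOR where the leading bit is 1):
  pos 0: 111001 XOR 101001 = 010000
  pos 1: 100000 XOR 101001 = 001001
  pos 3: 100111 XOR 101001 = 001110
  pos 5: 111000 XOR 101001 = 010001
  pos 6: 100010 XOR 101001 = 001011
  pos 8: 101100 XOR 101001 = 000101
Remainder (last 5 bits) = 01010. This is the CRC / FCS.

01010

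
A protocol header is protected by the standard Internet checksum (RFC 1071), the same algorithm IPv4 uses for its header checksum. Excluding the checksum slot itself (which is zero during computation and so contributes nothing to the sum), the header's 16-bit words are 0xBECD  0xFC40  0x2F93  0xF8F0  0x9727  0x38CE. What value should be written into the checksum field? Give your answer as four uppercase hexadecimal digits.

One's-complement addition (fold any carry out of bit 15 back into bit 0):
  0xBECD + 0xFC40 = 0x1BB0D → wrap carry → 0xBB0E
  0xBB0E + 0x2F93 = 0x0EAA1
  0xEAA1 + 0xF8F0 = 0x1E391 → wrap carry → 0xE392
  0xE392 + 0x9727 = 0x17AB9 → wrap carry → 0x7ABA
  0x7ABA + 0x38CE = 0x0B388
One's-complement sum = 0xB388.
Checksum = ~0xB388 & 0xFFFF = 0x4C77.

4C77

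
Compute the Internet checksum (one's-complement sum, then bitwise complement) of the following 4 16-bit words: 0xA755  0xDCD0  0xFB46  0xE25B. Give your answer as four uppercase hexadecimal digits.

One's-complement addition (fold any carry out of bit 15 back into bit 0):
  0xA755 + 0xDCD0 = 0x18425 → wrap carry → 0x8426
  0x8426 + 0xFB46 = 0x17F6C → wrap carry → 0x7F6D
  0x7F6D + 0xE25B = 0x161C8 → wrap carry → 0x61C9
One's-complement sum = 0x61C9.
Checksum = ~0x61C9 & 0xFFFF = 0x9E36.

9E36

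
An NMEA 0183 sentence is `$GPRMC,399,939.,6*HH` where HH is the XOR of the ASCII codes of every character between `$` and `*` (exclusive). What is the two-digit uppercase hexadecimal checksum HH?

7F

XOR the ASCII codes of the payload characters:
  'G' = 0x47 → acc = 0x47
  'P' = 0x50 → acc = 0x17
  'R' = 0x52 → acc = 0x45
  'M' = 0x4D → acc = 0x08
  'C' = 0x43 → acc = 0x4B
  ',' = 0x2C → acc = 0x67
  '3' = 0x33 → acc = 0x54
  '9' = 0x39 → acc = 0x6D
  '9' = 0x39 → acc = 0x54
  ',' = 0x2C → acc = 0x78
  '9' = 0x39 → acc = 0x41
  '3' = 0x33 → acc = 0x72
  '9' = 0x39 → acc = 0x4B
  '.' = 0x2E → acc = 0x65
  ',' = 0x2C → acc = 0x49
  '6' = 0x36 → acc = 0x7F
Checksum = 0x7F.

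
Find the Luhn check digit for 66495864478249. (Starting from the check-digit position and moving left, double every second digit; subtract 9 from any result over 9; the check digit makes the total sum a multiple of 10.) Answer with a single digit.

8

Partial digits right→left: 9 4 2 8 7 4 4 6 8 5 9 4 6 6
Double every second digit counting from the check-digit position (so the 1st, 3rd, 5th, ... of the partial from the right).
  doubled (with −9 where >9): 9 4 5 8 7 9 3 → sum 45
  kept as-is: 4 8 4 6 5 4 6 → sum 37
Total = 45 + 37 = 82.
Check digit = (10 − (82 mod 10)) mod 10 = 8.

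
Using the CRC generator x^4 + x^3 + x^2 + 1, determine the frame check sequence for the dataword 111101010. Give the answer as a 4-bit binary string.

Append 4 zeros: 1111010100000. Divide by 11101 (XOR where the leading bit is 1):
  pos 0: 11110 XOR 11101 = 00011
  pos 3: 11101 XOR 11101 = 00000
Remainder (last 4 bits) = 0000. This is the CRC / FCS.

0000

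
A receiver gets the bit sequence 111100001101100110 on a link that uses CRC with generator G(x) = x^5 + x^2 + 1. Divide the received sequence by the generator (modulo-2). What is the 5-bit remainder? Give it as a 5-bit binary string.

10100

Modulo-2 division of 111100001101100110 by 100101:
  pos 0: 111100 XOR 100101 = 011001
  pos 1: 110010 XOR 100101 = 010111
  pos 2: 101110 XOR 100101 = 001011
  pos 4: 101111 XOR 100101 = 001010
  pos 6: 101001 XOR 100101 = 001100
  pos 8: 110010 XOR 100101 = 010111
  pos 9: 101110 XOR 100101 = 001011
  pos 11: 101111 XOR 100101 = 001010
Remainder = 10100 (nonzero — an error is detected).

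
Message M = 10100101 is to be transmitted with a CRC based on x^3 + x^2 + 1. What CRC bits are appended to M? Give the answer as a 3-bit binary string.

Append 3 zeros: 10100101000. Divide by 1101 (XOR where the leading bit is 1):
  pos 0: 1010 XOR 1101 = 0111
  pos 1: 1110 XOR 1101 = 0011
  pos 3: 1110 XOR 1101 = 0011
  pos 5: 1110 XOR 1101 = 0011
  pos 7: 1100 XOR 1101 = 0001
Remainder (last 3 bits) = 001. This is the CRC / FCS.

001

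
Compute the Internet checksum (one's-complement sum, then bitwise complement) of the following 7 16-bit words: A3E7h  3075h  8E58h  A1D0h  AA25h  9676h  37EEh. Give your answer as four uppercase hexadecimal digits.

One's-complement addition (fold any carry out of bit 15 back into bit 0):
  0xA3E7 + 0x3075 = 0x0D45C
  0xD45C + 0x8E58 = 0x162B4 → wrap carry → 0x62B5
  0x62B5 + 0xA1D0 = 0x10485 → wrap carry → 0x0486
  0x0486 + 0xAA25 = 0x0AEAB
  0xAEAB + 0x9676 = 0x14521 → wrap carry → 0x4522
  0x4522 + 0x37EE = 0x07D10
One's-complement sum = 0x7D10.
Checksum = ~0x7D10 & 0xFFFF = 0x82EF.

82EF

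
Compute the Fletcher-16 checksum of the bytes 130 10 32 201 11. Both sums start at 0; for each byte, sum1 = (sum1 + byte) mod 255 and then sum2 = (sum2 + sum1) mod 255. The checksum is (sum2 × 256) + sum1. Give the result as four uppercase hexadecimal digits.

Running sums (mod 255):
  after byte 0 (130): sum1=130, sum2=130
  after byte 1 (10): sum1=140, sum2=15
  after byte 2 (32): sum1=172, sum2=187
  after byte 3 (201): sum1=118, sum2=50
  after byte 4 (11): sum1=129, sum2=179
Checksum = sum2·256 + sum1 = 179·256 + 129 = 45953 = 0xB381.

B381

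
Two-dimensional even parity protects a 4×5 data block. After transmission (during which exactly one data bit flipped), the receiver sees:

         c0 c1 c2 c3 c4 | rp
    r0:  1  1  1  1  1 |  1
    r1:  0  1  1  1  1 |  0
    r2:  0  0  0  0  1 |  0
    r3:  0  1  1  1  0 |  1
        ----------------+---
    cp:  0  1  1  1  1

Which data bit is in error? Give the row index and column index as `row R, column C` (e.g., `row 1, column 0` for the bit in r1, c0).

Recompute each row's even parity and compare to rp:
  r0: data parity 1, sent rp 1 → ok
  r1: data parity 0, sent rp 0 → ok
  r2: data parity 1, sent rp 0 → mismatch
  r3: data parity 1, sent rp 1 → ok
Recompute each column's even parity and compare to cp:
  c0: data parity 1, sent cp 0 → mismatch
  c1: data parity 1, sent cp 1 → ok
  c2: data parity 1, sent cp 1 → ok
  c3: data parity 1, sent cp 1 → ok
  c4: data parity 1, sent cp 1 → ok
Exactly one row (r2) and one column (c0) fail → the flipped bit is at their intersection.

row 2, column 0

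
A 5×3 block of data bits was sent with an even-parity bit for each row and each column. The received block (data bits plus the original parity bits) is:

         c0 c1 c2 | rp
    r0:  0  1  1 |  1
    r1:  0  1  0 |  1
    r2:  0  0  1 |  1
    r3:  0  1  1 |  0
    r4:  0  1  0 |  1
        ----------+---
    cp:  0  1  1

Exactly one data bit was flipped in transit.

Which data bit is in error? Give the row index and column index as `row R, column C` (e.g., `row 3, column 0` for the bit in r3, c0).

Recompute each row's even parity and compare to rp:
  r0: data parity 0, sent rp 1 → mismatch
  r1: data parity 1, sent rp 1 → ok
  r2: data parity 1, sent rp 1 → ok
  r3: data parity 0, sent rp 0 → ok
  r4: data parity 1, sent rp 1 → ok
Recompute each column's even parity and compare to cp:
  c0: data parity 0, sent cp 0 → ok
  c1: data parity 0, sent cp 1 → mismatch
  c2: data parity 1, sent cp 1 → ok
Exactly one row (r0) and one column (c1) fail → the flipped bit is at their intersection.

row 0, column 1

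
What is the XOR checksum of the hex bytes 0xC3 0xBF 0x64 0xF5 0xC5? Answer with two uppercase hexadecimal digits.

28

XOR the bytes together:
  start with 0xC3
  0xC3 ⊕ 0xBF = 0x7C
  0x7C ⊕ 0x64 = 0x18
  0x18 ⊕ 0xF5 = 0xED
  0xED ⊕ 0xC5 = 0x28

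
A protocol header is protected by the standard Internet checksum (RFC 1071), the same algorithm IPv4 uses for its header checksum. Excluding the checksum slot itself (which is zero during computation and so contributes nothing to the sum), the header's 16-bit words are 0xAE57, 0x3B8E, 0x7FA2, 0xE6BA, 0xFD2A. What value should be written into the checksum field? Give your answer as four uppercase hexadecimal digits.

One's-complement addition (fold any carry out of bit 15 back into bit 0):
  0xAE57 + 0x3B8E = 0x0E9E5
  0xE9E5 + 0x7FA2 = 0x16987 → wrap carry → 0x6988
  0x6988 + 0xE6BA = 0x15042 → wrap carry → 0x5043
  0x5043 + 0xFD2A = 0x14D6D → wrap carry → 0x4D6E
One's-complement sum = 0x4D6E.
Checksum = ~0x4D6E & 0xFFFF = 0xB291.

B291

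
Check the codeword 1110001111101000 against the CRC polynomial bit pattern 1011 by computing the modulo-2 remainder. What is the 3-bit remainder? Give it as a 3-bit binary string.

Modulo-2 division of 1110001111101000 by 1011:
  pos 0: 1110 XOR 1011 = 0101
  pos 1: 1010 XOR 1011 = 0001
  pos 4: 1011 XOR 1011 = 0000
  pos 8: 1110 XOR 1011 = 0101
  pos 9: 1011 XOR 1011 = 0000
Remainder = 000 (zero — the frame passes the CRC check).

000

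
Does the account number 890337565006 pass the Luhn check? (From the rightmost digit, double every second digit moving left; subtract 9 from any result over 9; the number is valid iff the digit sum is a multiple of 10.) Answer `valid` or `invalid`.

invalid

From the right, keep odd positions and double even positions (subtract 9 from any doubled value over 9):
  doubled (positions 2,4,...): 0 1 1 6 0 7 → sum 15
  kept (positions 1,3,...): 6 0 6 7 3 9 → sum 31
Total = 46.
46 mod 10 = 6, so the number is invalid.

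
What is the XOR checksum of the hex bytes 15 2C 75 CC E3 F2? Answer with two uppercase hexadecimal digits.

91

XOR the bytes together:
  start with 0x15
  0x15 ⊕ 0x2C = 0x39
  0x39 ⊕ 0x75 = 0x4C
  0x4C ⊕ 0xCC = 0x80
  0x80 ⊕ 0xE3 = 0x63
  0x63 ⊕ 0xF2 = 0x91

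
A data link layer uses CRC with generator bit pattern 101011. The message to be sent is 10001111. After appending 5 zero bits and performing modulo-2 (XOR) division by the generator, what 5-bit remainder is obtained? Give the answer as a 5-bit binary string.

01110

Append 5 zeros: 1000111100000. Divide by 101011 (XOR where the leading bit is 1):
  pos 0: 100011 XOR 101011 = 001000
  pos 2: 100011 XOR 101011 = 001000
  pos 4: 100000 XOR 101011 = 001011
  pos 6: 101100 XOR 101011 = 000111
Remainder (last 5 bits) = 01110. This is the CRC / FCS.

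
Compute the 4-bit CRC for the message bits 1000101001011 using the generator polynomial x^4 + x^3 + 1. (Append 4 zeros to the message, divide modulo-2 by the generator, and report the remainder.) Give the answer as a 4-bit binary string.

Append 4 zeros: 10001010010110000. Divide by 11001 (XOR where the leading bit is 1):
  pos 0: 10001 XOR 11001 = 01000
  pos 1: 10000 XOR 11001 = 01001
  pos 2: 10011 XOR 11001 = 01010
  pos 3: 10100 XOR 11001 = 01101
  pos 4: 11010 XOR 11001 = 00011
  pos 7: 11101 XOR 11001 = 00100
  pos 9: 10010 XOR 11001 = 01011
  pos 10: 10110 XOR 11001 = 01111
  pos 11: 11110 XOR 11001 = 00111
Remainder (last 4 bits) = 1110. This is the CRC / FCS.

1110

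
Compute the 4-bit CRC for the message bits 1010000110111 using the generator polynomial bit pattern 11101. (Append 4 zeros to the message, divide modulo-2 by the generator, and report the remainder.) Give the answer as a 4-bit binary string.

Append 4 zeros: 10100001101110000. Divide by 11101 (XOR where the leading bit is 1):
  pos 0: 10100 XOR 11101 = 01001
  pos 1: 10010 XOR 11101 = 01111
  pos 2: 11110 XOR 11101 = 00011
  pos 5: 11110 XOR 11101 = 00011
  pos 8: 11111 XOR 11101 = 00010
  pos 11: 10000 XOR 11101 = 01101
  pos 12: 11010 XOR 11101 = 00111
Remainder (last 4 bits) = 0111. This is the CRC / FCS.

0111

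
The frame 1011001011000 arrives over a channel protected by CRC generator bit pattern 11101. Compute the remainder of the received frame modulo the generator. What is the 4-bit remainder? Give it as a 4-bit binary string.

0000

Modulo-2 division of 1011001011000 by 11101:
  pos 0: 10110 XOR 11101 = 01011
  pos 1: 10110 XOR 11101 = 01011
  pos 2: 10111 XOR 11101 = 01010
  pos 3: 10100 XOR 11101 = 01001
  pos 4: 10011 XOR 11101 = 01110
  pos 5: 11101 XOR 11101 = 00000
Remainder = 0000 (zero — the frame passes the CRC check).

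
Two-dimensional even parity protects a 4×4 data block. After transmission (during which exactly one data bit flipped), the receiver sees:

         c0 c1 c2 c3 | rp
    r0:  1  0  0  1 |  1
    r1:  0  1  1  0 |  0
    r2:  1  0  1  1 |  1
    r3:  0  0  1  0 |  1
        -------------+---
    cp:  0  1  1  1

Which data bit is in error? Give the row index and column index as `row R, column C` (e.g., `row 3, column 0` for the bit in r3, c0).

Recompute each row's even parity and compare to rp:
  r0: data parity 0, sent rp 1 → mismatch
  r1: data parity 0, sent rp 0 → ok
  r2: data parity 1, sent rp 1 → ok
  r3: data parity 1, sent rp 1 → ok
Recompute each column's even parity and compare to cp:
  c0: data parity 0, sent cp 0 → ok
  c1: data parity 1, sent cp 1 → ok
  c2: data parity 1, sent cp 1 → ok
  c3: data parity 0, sent cp 1 → mismatch
Exactly one row (r0) and one column (c3) fail → the flipped bit is at their intersection.

row 0, column 3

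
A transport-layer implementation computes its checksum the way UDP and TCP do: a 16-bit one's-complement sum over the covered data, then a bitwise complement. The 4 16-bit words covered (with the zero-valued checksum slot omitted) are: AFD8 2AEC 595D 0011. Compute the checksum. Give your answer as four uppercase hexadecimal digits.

CBCC

One's-complement addition (fold any carry out of bit 15 back into bit 0):
  0xAFD8 + 0x2AEC = 0x0DAC4
  0xDAC4 + 0x595D = 0x13421 → wrap carry → 0x3422
  0x3422 + 0x0011 = 0x03433
One's-complement sum = 0x3433.
Checksum = ~0x3433 & 0xFFFF = 0xCBCC.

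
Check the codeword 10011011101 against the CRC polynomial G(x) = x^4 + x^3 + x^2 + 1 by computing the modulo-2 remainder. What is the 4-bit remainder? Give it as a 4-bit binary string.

0111

Modulo-2 division of 10011011101 by 11101:
  pos 0: 10011 XOR 11101 = 01110
  pos 1: 11100 XOR 11101 = 00001
  pos 5: 11110 XOR 11101 = 00011
Remainder = 0111 (nonzero — an error is detected).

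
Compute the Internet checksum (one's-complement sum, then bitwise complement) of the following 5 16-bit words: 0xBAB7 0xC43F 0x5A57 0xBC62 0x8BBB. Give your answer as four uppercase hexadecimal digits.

One's-complement addition (fold any carry out of bit 15 back into bit 0):
  0xBAB7 + 0xC43F = 0x17EF6 → wrap carry → 0x7EF7
  0x7EF7 + 0x5A57 = 0x0D94E
  0xD94E + 0xBC62 = 0x195B0 → wrap carry → 0x95B1
  0x95B1 + 0x8BBB = 0x1216C → wrap carry → 0x216D
One's-complement sum = 0x216D.
Checksum = ~0x216D & 0xFFFF = 0xDE92.

DE92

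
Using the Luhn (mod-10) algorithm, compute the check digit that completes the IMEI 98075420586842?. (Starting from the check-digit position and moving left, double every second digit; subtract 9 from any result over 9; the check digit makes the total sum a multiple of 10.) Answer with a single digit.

1

Partial digits right→left: 2 4 8 6 8 5 0 2 4 5 7 0 8 9
Double every second digit counting from the check-digit position (so the 1st, 3rd, 5th, ... of the partial from the right).
  doubled (with −9 where >9): 4 7 7 0 8 5 7 → sum 38
  kept as-is: 4 6 5 2 5 0 9 → sum 31
Total = 38 + 31 = 69.
Check digit = (10 − (69 mod 10)) mod 10 = 1.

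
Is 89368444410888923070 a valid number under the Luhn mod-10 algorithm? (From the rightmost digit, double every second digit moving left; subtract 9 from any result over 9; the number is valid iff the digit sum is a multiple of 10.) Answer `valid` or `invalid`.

invalid

From the right, keep odd positions and double even positions (subtract 9 from any doubled value over 9):
  doubled (positions 2,4,...): 5 6 9 7 0 8 8 7 6 7 → sum 63
  kept (positions 1,3,...): 0 0 2 8 8 1 4 4 6 9 → sum 42
Total = 105.
105 mod 10 = 5, so the number is invalid.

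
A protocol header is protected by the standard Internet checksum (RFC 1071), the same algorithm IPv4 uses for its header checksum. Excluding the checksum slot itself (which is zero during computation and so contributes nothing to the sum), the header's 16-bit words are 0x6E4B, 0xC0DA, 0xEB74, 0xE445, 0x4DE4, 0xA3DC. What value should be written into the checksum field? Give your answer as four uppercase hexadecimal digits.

One's-complement addition (fold any carry out of bit 15 back into bit 0):
  0x6E4B + 0xC0DA = 0x12F25 → wrap carry → 0x2F26
  0x2F26 + 0xEB74 = 0x11A9A → wrap carry → 0x1A9B
  0x1A9B + 0xE445 = 0x0FEE0
  0xFEE0 + 0x4DE4 = 0x14CC4 → wrap carry → 0x4CC5
  0x4CC5 + 0xA3DC = 0x0F0A1
One's-complement sum = 0xF0A1.
Checksum = ~0xF0A1 & 0xFFFF = 0x0F5E.

0F5E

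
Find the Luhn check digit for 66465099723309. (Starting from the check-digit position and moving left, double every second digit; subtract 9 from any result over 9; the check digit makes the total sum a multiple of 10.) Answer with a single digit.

Partial digits right→left: 9 0 3 3 2 7 9 9 0 5 6 4 6 6
Double every second digit counting from the check-digit position (so the 1st, 3rd, 5th, ... of the partial from the right).
  doubled (with −9 where >9): 9 6 4 9 0 3 3 → sum 34
  kept as-is: 0 3 7 9 5 4 6 → sum 34
Total = 34 + 34 = 68.
Check digit = (10 − (68 mod 10)) mod 10 = 2.

2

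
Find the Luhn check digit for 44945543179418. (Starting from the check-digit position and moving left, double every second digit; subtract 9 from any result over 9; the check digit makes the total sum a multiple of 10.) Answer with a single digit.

4

Partial digits right→left: 8 1 4 9 7 1 3 4 5 5 4 9 4 4
Double every second digit counting from the check-digit position (so the 1st, 3rd, 5th, ... of the partial from the right).
  doubled (with −9 where >9): 7 8 5 6 1 8 8 → sum 43
  kept as-is: 1 9 1 4 5 9 4 → sum 33
Total = 43 + 33 = 76.
Check digit = (10 − (76 mod 10)) mod 10 = 4.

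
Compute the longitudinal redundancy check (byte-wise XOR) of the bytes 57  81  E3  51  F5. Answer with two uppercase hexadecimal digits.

91

XOR the bytes together:
  start with 0x57
  0x57 ⊕ 0x81 = 0xD6
  0xD6 ⊕ 0xE3 = 0x35
  0x35 ⊕ 0x51 = 0x64
  0x64 ⊕ 0xF5 = 0x91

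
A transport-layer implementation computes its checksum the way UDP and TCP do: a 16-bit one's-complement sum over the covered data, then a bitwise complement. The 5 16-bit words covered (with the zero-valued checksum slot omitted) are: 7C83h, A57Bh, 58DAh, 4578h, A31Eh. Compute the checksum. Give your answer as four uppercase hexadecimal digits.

One's-complement addition (fold any carry out of bit 15 back into bit 0):
  0x7C83 + 0xA57B = 0x121FE → wrap carry → 0x21FF
  0x21FF + 0x58DA = 0x07AD9
  0x7AD9 + 0x4578 = 0x0C051
  0xC051 + 0xA31E = 0x1636F → wrap carry → 0x6370
One's-complement sum = 0x6370.
Checksum = ~0x6370 & 0xFFFF = 0x9C8F.

9C8F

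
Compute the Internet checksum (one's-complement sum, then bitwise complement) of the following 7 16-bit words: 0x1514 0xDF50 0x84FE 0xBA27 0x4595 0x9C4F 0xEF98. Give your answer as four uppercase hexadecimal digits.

One's-complement addition (fold any carry out of bit 15 back into bit 0):
  0x1514 + 0xDF50 = 0x0F464
  0xF464 + 0x84FE = 0x17962 → wrap carry → 0x7963
  0x7963 + 0xBA27 = 0x1338A → wrap carry → 0x338B
  0x338B + 0x4595 = 0x07920
  0x7920 + 0x9C4F = 0x1156F → wrap carry → 0x1570
  0x1570 + 0xEF98 = 0x10508 → wrap carry → 0x0509
One's-complement sum = 0x0509.
Checksum = ~0x0509 & 0xFFFF = 0xFAF6.

FAF6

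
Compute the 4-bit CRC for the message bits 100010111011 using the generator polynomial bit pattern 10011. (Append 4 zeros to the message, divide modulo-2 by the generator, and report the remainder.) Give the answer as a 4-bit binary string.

Append 4 zeros: 1000101110110000. Divide by 10011 (XOR where the leading bit is 1):
  pos 0: 10001 XOR 10011 = 00010
  pos 3: 10011 XOR 10011 = 00000
  pos 8: 10110 XOR 10011 = 00101
  pos 10: 10100 XOR 10011 = 00111
Remainder (last 4 bits) = 1110. This is the CRC / FCS.

1110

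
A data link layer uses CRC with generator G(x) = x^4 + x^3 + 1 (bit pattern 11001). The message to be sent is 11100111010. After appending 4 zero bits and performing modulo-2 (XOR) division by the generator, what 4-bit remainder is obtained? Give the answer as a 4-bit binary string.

1110

Append 4 zeros: 111001110100000. Divide by 11001 (XOR where the leading bit is 1):
  pos 0: 11100 XOR 11001 = 00101
  pos 2: 10111 XOR 11001 = 01110
  pos 3: 11101 XOR 11001 = 00100
  pos 5: 10001 XOR 11001 = 01000
  pos 6: 10000 XOR 11001 = 01001
  pos 7: 10010 XOR 11001 = 01011
  pos 8: 10110 XOR 11001 = 01111
  pos 9: 11110 XOR 11001 = 00111
Remainder (last 4 bits) = 1110. This is the CRC / FCS.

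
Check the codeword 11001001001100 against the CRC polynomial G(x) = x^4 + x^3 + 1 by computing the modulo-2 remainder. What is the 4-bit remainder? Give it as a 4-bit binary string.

Modulo-2 division of 11001001001100 by 11001:
  pos 0: 11001 XOR 11001 = 00000
  pos 7: 10011 XOR 11001 = 01010
  pos 8: 10100 XOR 11001 = 01101
  pos 9: 11010 XOR 11001 = 00011
Remainder = 0011 (nonzero — an error is detected).

0011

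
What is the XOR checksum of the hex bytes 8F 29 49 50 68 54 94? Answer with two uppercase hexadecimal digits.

XOR the bytes together:
  start with 0x8F
  0x8F ⊕ 0x29 = 0xA6
  0xA6 ⊕ 0x49 = 0xEF
  0xEF ⊕ 0x50 = 0xBF
  0xBF ⊕ 0x68 = 0xD7
  0xD7 ⊕ 0x54 = 0x83
  0x83 ⊕ 0x94 = 0x17

17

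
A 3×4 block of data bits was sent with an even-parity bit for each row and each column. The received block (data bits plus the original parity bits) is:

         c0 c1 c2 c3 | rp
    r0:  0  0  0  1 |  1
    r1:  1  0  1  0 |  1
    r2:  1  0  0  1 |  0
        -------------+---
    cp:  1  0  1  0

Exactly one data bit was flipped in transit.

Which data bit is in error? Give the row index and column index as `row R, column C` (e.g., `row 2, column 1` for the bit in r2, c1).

row 1, column 0

Recompute each row's even parity and compare to rp:
  r0: data parity 1, sent rp 1 → ok
  r1: data parity 0, sent rp 1 → mismatch
  r2: data parity 0, sent rp 0 → ok
Recompute each column's even parity and compare to cp:
  c0: data parity 0, sent cp 1 → mismatch
  c1: data parity 0, sent cp 0 → ok
  c2: data parity 1, sent cp 1 → ok
  c3: data parity 0, sent cp 0 → ok
Exactly one row (r1) and one column (c0) fail → the flipped bit is at their intersection.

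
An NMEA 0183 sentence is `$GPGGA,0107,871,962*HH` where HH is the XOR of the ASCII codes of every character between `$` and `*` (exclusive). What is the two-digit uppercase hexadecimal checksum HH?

XOR the ASCII codes of the payload characters:
  'G' = 0x47 → acc = 0x47
  'P' = 0x50 → acc = 0x17
  'G' = 0x47 → acc = 0x50
  'G' = 0x47 → acc = 0x17
  'A' = 0x41 → acc = 0x56
  ',' = 0x2C → acc = 0x7A
  '0' = 0x30 → acc = 0x4A
  '1' = 0x31 → acc = 0x7B
  '0' = 0x30 → acc = 0x4B
  '7' = 0x37 → acc = 0x7C
  ',' = 0x2C → acc = 0x50
  '8' = 0x38 → acc = 0x68
  '7' = 0x37 → acc = 0x5F
  '1' = 0x31 → acc = 0x6E
  ',' = 0x2C → acc = 0x42
  '9' = 0x39 → acc = 0x7B
  '6' = 0x36 → acc = 0x4D
  '2' = 0x32 → acc = 0x7F
Checksum = 0x7F.

7F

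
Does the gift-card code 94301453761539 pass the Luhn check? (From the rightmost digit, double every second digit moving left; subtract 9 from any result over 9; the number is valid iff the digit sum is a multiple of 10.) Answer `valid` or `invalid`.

From the right, keep odd positions and double even positions (subtract 9 from any doubled value over 9):
  doubled (positions 2,4,...): 6 2 5 1 2 6 9 → sum 31
  kept (positions 1,3,...): 9 5 6 3 4 0 4 → sum 31
Total = 62.
62 mod 10 = 2, so the number is invalid.

invalid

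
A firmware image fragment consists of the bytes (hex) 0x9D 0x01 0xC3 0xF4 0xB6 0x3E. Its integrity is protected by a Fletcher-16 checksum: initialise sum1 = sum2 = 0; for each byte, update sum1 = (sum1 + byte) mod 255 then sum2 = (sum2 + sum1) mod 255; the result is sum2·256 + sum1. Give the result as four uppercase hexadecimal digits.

504C

Running sums (mod 255):
  after byte 0 (0x9D): sum1=157, sum2=157
  after byte 1 (0x01): sum1=158, sum2=60
  after byte 2 (0xC3): sum1=98, sum2=158
  after byte 3 (0xF4): sum1=87, sum2=245
  after byte 4 (0xB6): sum1=14, sum2=4
  after byte 5 (0x3E): sum1=76, sum2=80
Checksum = sum2·256 + sum1 = 80·256 + 76 = 20556 = 0x504C.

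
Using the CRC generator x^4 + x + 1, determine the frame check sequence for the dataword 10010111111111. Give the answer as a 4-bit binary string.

Append 4 zeros: 100101111111110000. Divide by 10011 (XOR where the leading bit is 1):
  pos 0: 10010 XOR 10011 = 00001
  pos 4: 11111 XOR 10011 = 01100
  pos 5: 11001 XOR 10011 = 01010
  pos 6: 10101 XOR 10011 = 00110
  pos 8: 11011 XOR 10011 = 01000
  pos 9: 10001 XOR 10011 = 00010
  pos 12: 10000 XOR 10011 = 00011
Remainder (last 4 bits) = 0110. This is the CRC / FCS.

0110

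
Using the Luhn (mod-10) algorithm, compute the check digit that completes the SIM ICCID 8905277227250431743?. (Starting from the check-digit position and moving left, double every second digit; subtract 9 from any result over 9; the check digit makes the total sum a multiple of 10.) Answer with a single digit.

5

Partial digits right→left: 3 4 7 1 3 4 0 5 2 7 2 2 7 7 2 5 0 9 8
Double every second digit counting from the check-digit position (so the 1st, 3rd, 5th, ... of the partial from the right).
  doubled (with −9 where >9): 6 5 6 0 4 4 5 4 0 7 → sum 41
  kept as-is: 4 1 4 5 7 2 7 5 9 → sum 44
Total = 41 + 44 = 85.
Check digit = (10 − (85 mod 10)) mod 10 = 5.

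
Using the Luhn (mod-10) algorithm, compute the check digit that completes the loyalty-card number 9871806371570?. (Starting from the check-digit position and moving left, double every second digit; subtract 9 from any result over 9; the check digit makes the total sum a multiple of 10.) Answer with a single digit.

0

Partial digits right→left: 0 7 5 1 7 3 6 0 8 1 7 8 9
Double every second digit counting from the check-digit position (so the 1st, 3rd, 5th, ... of the partial from the right).
  doubled (with −9 where >9): 0 1 5 3 7 5 9 → sum 30
  kept as-is: 7 1 3 0 1 8 → sum 20
Total = 30 + 20 = 50.
Check digit = (10 − (50 mod 10)) mod 10 = 0.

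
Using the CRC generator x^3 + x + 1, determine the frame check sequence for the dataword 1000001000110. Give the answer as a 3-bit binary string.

Append 3 zeros: 1000001000110000. Divide by 1011 (XOR where the leading bit is 1):
  pos 0: 1000 XOR 1011 = 0011
  pos 2: 1100 XOR 1011 = 0111
  pos 3: 1111 XOR 1011 = 0100
  pos 4: 1000 XOR 1011 = 0011
  pos 6: 1100 XOR 1011 = 0111
  pos 7: 1111 XOR 1011 = 0100
  pos 8: 1001 XOR 1011 = 0010
  pos 10: 1000 XOR 1011 = 0011
  pos 12: 1100 XOR 1011 = 0111
Remainder (last 3 bits) = 111. This is the CRC / FCS.

111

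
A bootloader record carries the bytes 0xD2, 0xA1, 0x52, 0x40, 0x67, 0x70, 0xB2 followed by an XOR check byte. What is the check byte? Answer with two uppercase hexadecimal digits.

C4

XOR the bytes together:
  start with 0xD2
  0xD2 ⊕ 0xA1 = 0x73
  0x73 ⊕ 0x52 = 0x21
  0x21 ⊕ 0x40 = 0x61
  0x61 ⊕ 0x67 = 0x06
  0x06 ⊕ 0x70 = 0x76
  0x76 ⊕ 0xB2 = 0xC4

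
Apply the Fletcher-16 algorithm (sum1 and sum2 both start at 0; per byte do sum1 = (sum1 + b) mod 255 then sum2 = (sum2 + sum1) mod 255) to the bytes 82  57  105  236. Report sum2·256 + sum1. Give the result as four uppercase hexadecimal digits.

B4E1

Running sums (mod 255):
  after byte 0 (82): sum1=82, sum2=82
  after byte 1 (57): sum1=139, sum2=221
  after byte 2 (105): sum1=244, sum2=210
  after byte 3 (236): sum1=225, sum2=180
Checksum = sum2·256 + sum1 = 180·256 + 225 = 46305 = 0xB4E1.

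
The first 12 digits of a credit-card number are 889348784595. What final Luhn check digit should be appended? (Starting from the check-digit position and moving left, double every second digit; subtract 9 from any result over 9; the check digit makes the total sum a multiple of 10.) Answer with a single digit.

0

Partial digits right→left: 5 9 5 4 8 7 8 4 3 9 8 8
Double every second digit counting from the check-digit position (so the 1st, 3rd, 5th, ... of the partial from the right).
  doubled (with −9 where >9): 1 1 7 7 6 7 → sum 29
  kept as-is: 9 4 7 4 9 8 → sum 41
Total = 29 + 41 = 70.
Check digit = (10 − (70 mod 10)) mod 10 = 0.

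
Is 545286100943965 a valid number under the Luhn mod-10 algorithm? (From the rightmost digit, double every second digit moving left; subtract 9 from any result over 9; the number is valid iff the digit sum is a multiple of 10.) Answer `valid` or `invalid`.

From the right, keep odd positions and double even positions (subtract 9 from any doubled value over 9):
  doubled (positions 2,4,...): 3 6 9 0 3 4 8 → sum 33
  kept (positions 1,3,...): 5 9 4 0 1 8 5 5 → sum 37
Total = 70.
70 mod 10 = 0, so the number is valid.

valid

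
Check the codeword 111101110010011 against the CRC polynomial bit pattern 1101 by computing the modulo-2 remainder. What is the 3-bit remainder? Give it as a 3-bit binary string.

Modulo-2 division of 111101110010011 by 1101:
  pos 0: 1111 XOR 1101 = 0010
  pos 2: 1001 XOR 1101 = 0100
  pos 3: 1001 XOR 1101 = 0100
  pos 4: 1001 XOR 1101 = 0100
  pos 5: 1000 XOR 1101 = 0101
  pos 6: 1010 XOR 1101 = 0111
  pos 7: 1111 XOR 1101 = 0010
  pos 9: 1000 XOR 1101 = 0101
  pos 10: 1011 XOR 1101 = 0110
  pos 11: 1101 XOR 1101 = 0000
Remainder = 000 (zero — the frame passes the CRC check).

000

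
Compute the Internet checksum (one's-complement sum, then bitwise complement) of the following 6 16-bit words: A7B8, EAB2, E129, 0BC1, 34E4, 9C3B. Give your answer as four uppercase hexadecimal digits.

AF89

One's-complement addition (fold any carry out of bit 15 back into bit 0):
  0xA7B8 + 0xEAB2 = 0x1926A → wrap carry → 0x926B
  0x926B + 0xE129 = 0x17394 → wrap carry → 0x7395
  0x7395 + 0x0BC1 = 0x07F56
  0x7F56 + 0x34E4 = 0x0B43A
  0xB43A + 0x9C3B = 0x15075 → wrap carry → 0x5076
One's-complement sum = 0x5076.
Checksum = ~0x5076 & 0xFFFF = 0xAF89.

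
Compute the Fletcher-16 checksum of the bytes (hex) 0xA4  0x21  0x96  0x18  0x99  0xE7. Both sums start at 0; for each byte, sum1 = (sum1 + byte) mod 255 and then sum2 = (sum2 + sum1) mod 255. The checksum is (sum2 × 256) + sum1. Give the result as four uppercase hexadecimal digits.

Running sums (mod 255):
  after byte 0 (0xA4): sum1=164, sum2=164
  after byte 1 (0x21): sum1=197, sum2=106
  after byte 2 (0x96): sum1=92, sum2=198
  after byte 3 (0x18): sum1=116, sum2=59
  after byte 4 (0x99): sum1=14, sum2=73
  after byte 5 (0xE7): sum1=245, sum2=63
Checksum = sum2·256 + sum1 = 63·256 + 245 = 16373 = 0x3FF5.

3FF5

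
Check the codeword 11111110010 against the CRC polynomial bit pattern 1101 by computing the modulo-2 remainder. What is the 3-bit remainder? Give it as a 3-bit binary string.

010

Modulo-2 division of 11111110010 by 1101:
  pos 0: 1111 XOR 1101 = 0010
  pos 2: 1011 XOR 1101 = 0110
  pos 3: 1101 XOR 1101 = 0000
Remainder = 010 (nonzero — an error is detected).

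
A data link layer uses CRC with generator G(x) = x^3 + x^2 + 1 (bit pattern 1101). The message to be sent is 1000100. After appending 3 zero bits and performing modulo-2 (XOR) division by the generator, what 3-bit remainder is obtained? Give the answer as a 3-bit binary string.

Append 3 zeros: 1000100000. Divide by 1101 (XOR where the leading bit is 1):
  pos 0: 1000 XOR 1101 = 0101
  pos 1: 1011 XOR 1101 = 0110
  pos 2: 1100 XOR 1101 = 0001
  pos 5: 1000 XOR 1101 = 0101
  pos 6: 1010 XOR 1101 = 0111
Remainder (last 3 bits) = 111. This is the CRC / FCS.

111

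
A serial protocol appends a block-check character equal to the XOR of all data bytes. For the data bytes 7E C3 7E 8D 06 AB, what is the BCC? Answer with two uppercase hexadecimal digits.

XOR the bytes together:
  start with 0x7E
  0x7E ⊕ 0xC3 = 0xBD
  0xBD ⊕ 0x7E = 0xC3
  0xC3 ⊕ 0x8D = 0x4E
  0x4E ⊕ 0x06 = 0x48
  0x48 ⊕ 0xAB = 0xE3

E3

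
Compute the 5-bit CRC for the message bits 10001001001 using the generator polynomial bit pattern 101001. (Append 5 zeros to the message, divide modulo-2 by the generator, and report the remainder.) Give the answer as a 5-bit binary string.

11010

Append 5 zeros: 1000100100100000. Divide by 101001 (XOR where the leading bit is 1):
  pos 0: 100010 XOR 101001 = 001011
  pos 2: 101101 XOR 101001 = 000100
  pos 5: 100001 XOR 101001 = 001000
  pos 7: 100000 XOR 101001 = 001001
  pos 9: 100100 XOR 101001 = 001101
Remainder (last 5 bits) = 11010. This is the CRC / FCS.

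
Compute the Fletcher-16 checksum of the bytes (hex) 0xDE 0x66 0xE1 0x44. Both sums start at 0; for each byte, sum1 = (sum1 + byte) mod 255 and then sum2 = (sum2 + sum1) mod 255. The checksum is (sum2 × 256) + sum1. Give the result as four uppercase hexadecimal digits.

Running sums (mod 255):
  after byte 0 (0xDE): sum1=222, sum2=222
  after byte 1 (0x66): sum1=69, sum2=36
  after byte 2 (0xE1): sum1=39, sum2=75
  after byte 3 (0x44): sum1=107, sum2=182
Checksum = sum2·256 + sum1 = 182·256 + 107 = 46699 = 0xB66B.

B66B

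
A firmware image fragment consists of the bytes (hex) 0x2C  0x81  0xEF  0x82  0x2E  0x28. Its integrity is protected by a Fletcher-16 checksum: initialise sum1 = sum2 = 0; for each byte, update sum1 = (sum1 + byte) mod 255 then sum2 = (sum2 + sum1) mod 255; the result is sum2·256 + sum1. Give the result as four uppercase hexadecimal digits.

5C76

Running sums (mod 255):
  after byte 0 (0x2C): sum1=44, sum2=44
  after byte 1 (0x81): sum1=173, sum2=217
  after byte 2 (0xEF): sum1=157, sum2=119
  after byte 3 (0x82): sum1=32, sum2=151
  after byte 4 (0x2E): sum1=78, sum2=229
  after byte 5 (0x28): sum1=118, sum2=92
Checksum = sum2·256 + sum1 = 92·256 + 118 = 23670 = 0x5C76.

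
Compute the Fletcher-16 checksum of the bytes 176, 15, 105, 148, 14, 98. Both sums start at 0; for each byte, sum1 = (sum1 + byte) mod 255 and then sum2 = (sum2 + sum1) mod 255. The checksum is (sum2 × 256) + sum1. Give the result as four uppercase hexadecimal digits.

Running sums (mod 255):
  after byte 0 (176): sum1=176, sum2=176
  after byte 1 (15): sum1=191, sum2=112
  after byte 2 (105): sum1=41, sum2=153
  after byte 3 (148): sum1=189, sum2=87
  after byte 4 (14): sum1=203, sum2=35
  after byte 5 (98): sum1=46, sum2=81
Checksum = sum2·256 + sum1 = 81·256 + 46 = 20782 = 0x512E.

512E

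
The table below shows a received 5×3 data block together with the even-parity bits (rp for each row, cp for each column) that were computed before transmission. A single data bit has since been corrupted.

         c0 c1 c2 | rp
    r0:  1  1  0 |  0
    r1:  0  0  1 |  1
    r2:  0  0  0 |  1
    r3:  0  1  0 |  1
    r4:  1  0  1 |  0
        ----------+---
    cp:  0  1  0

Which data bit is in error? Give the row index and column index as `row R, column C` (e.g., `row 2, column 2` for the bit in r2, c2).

row 2, column 1

Recompute each row's even parity and compare to rp:
  r0: data parity 0, sent rp 0 → ok
  r1: data parity 1, sent rp 1 → ok
  r2: data parity 0, sent rp 1 → mismatch
  r3: data parity 1, sent rp 1 → ok
  r4: data parity 0, sent rp 0 → ok
Recompute each column's even parity and compare to cp:
  c0: data parity 0, sent cp 0 → ok
  c1: data parity 0, sent cp 1 → mismatch
  c2: data parity 0, sent cp 0 → ok
Exactly one row (r2) and one column (c1) fail → the flipped bit is at their intersection.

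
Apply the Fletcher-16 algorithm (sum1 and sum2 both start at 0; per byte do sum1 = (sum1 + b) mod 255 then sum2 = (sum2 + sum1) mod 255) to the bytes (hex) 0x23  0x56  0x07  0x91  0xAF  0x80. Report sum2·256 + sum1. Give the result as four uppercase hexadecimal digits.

Running sums (mod 255):
  after byte 0 (0x23): sum1=35, sum2=35
  after byte 1 (0x56): sum1=121, sum2=156
  after byte 2 (0x07): sum1=128, sum2=29
  after byte 3 (0x91): sum1=18, sum2=47
  after byte 4 (0xAF): sum1=193, sum2=240
  after byte 5 (0x80): sum1=66, sum2=51
Checksum = sum2·256 + sum1 = 51·256 + 66 = 13122 = 0x3342.

3342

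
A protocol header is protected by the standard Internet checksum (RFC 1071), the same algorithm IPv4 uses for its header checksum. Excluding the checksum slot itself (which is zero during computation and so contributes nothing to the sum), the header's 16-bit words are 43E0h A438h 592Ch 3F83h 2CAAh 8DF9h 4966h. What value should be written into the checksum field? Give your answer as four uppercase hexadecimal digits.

One's-complement addition (fold any carry out of bit 15 back into bit 0):
  0x43E0 + 0xA438 = 0x0E818
  0xE818 + 0x592C = 0x14144 → wrap carry → 0x4145
  0x4145 + 0x3F83 = 0x080C8
  0x80C8 + 0x2CAA = 0x0AD72
  0xAD72 + 0x8DF9 = 0x13B6B → wrap carry → 0x3B6C
  0x3B6C + 0x4966 = 0x084D2
One's-complement sum = 0x84D2.
Checksum = ~0x84D2 & 0xFFFF = 0x7B2D.

7B2D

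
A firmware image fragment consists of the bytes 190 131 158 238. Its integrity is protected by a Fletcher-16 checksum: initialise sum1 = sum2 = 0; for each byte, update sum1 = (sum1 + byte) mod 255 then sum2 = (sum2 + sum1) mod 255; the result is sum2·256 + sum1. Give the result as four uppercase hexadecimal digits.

Running sums (mod 255):
  after byte 0 (190): sum1=190, sum2=190
  after byte 1 (131): sum1=66, sum2=1
  after byte 2 (158): sum1=224, sum2=225
  after byte 3 (238): sum1=207, sum2=177
Checksum = sum2·256 + sum1 = 177·256 + 207 = 45519 = 0xB1CF.

B1CF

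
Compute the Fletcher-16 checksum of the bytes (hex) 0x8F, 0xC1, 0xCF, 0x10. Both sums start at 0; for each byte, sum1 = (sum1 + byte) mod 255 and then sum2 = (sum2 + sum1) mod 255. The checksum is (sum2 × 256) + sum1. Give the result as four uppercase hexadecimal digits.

3331

Running sums (mod 255):
  after byte 0 (0x8F): sum1=143, sum2=143
  after byte 1 (0xC1): sum1=81, sum2=224
  after byte 2 (0xCF): sum1=33, sum2=2
  after byte 3 (0x10): sum1=49, sum2=51
Checksum = sum2·256 + sum1 = 51·256 + 49 = 13105 = 0x3331.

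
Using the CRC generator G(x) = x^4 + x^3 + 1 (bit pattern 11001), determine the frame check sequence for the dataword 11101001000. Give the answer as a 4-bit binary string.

0100

Append 4 zeros: 111010010000000. Divide by 11001 (XOR where the leading bit is 1):
  pos 0: 11101 XOR 11001 = 00100
  pos 2: 10000 XOR 11001 = 01001
  pos 3: 10011 XOR 11001 = 01010
  pos 4: 10100 XOR 11001 = 01101
  pos 5: 11010 XOR 11001 = 00011
  pos 8: 11000 XOR 11001 = 00001
Remainder (last 4 bits) = 0100. This is the CRC / FCS.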